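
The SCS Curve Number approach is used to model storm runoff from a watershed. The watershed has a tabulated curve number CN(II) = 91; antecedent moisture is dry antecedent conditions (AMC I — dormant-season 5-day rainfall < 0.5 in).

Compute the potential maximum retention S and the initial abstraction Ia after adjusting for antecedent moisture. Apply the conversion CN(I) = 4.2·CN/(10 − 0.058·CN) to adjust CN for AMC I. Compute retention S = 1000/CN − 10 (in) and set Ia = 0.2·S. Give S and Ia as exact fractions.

S = 1500/637 in ≈ 2.355 in; Ia = 300/637 in ≈ 0.471 in

CN(I) from CN(II)=91: (4.2·91)/(10 − 0.058·91) = 63700/787 ≈ 80.940
Retention S: 1000/CN − 10 with CN=80.940 → S = 1500/637 ≈ 2.355 in
Initial abstraction Ia = S/5 = (1500/637)/5 = 300/637 ≈ 0.471 in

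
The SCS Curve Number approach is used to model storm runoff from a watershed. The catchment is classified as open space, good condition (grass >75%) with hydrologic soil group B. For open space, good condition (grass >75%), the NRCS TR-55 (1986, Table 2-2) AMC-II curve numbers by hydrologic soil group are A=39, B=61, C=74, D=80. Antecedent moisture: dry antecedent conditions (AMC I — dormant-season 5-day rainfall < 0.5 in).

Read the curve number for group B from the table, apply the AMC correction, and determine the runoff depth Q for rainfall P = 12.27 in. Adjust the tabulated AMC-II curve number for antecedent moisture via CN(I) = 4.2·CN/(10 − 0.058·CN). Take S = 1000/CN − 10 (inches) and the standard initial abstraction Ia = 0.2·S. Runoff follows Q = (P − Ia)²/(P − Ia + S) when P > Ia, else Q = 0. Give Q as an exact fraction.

NRCS table: open space, good condition (grass >75%), soil group B → CN(II) = 61
Dry (AMC I): CN(I) = 4.2·61/(10 − 0.058·61) = (1281/5)/(3231/500) = 42700/1077 ≈ 39.647
Retention S: 1000/CN − 10 with CN=39.647 → S = 6500/427 ≈ 15.222 in
Ia = 0.2·(6500/427) = 1300/427 in ≈ 3.044 in
P − Ia = 12.270 − 3.044 = 393929/42700 ≈ 9.226 in (> 0, runoff occurs)
Q: (393929/42700)² ÷ (1043929/42700) = 155180057041/44575768300 in (≈ 3.481 in)

Q = 155180057041/44575768300 in ≈ 3.481 in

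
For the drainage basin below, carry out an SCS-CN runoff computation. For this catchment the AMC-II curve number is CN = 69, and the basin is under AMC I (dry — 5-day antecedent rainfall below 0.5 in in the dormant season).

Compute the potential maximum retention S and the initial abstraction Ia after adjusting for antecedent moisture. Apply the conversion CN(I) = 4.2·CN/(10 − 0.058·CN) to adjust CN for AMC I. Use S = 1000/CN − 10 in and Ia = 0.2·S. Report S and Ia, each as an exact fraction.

S = 15500/1449 in ≈ 10.697 in; Ia = 3100/1449 in ≈ 2.139 in

Dry (AMC I): CN(I) = 4.2·69/(10 − 0.058·69) = (1449/5)/(2999/500) = 144900/2999 ≈ 48.316
Max retention: S = 1000/(144900/2999) − 10 = 15500/1449 in (≈ 10.697 in)
Ia = 0.2S: 0.2·10.697 = 2.139 in (exactly 3100/1449)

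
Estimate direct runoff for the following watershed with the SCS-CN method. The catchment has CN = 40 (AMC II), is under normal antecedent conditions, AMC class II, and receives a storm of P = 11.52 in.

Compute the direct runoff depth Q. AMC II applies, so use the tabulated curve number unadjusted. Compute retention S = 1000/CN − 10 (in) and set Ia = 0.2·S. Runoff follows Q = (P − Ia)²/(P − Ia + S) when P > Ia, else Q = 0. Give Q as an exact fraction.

CN(II) = 40; AMC II needs no correction.
Retention S: 1000/CN − 10 with CN=40.000 → S = 15 ≈ 15.000 in
Initial abstraction Ia = S/5 = 15/5 = 3 ≈ 3.000 in
Since P=11.520 > Ia=3.000: effective rainfall P−Ia = 213/25 in
Q: (213/25)² ÷ (588/25) = 15123/4900 in (≈ 3.086 in)

Q = 15123/4900 in ≈ 3.086 in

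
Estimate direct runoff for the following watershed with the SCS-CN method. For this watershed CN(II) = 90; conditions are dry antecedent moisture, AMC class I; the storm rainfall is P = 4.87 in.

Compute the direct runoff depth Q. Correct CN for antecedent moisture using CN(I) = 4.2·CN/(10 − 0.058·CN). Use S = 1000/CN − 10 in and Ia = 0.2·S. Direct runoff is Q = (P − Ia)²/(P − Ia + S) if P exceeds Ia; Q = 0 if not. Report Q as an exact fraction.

CN(I) from CN(II)=90: (4.2·90)/(10 − 0.058·90) = 18900/239 ≈ 79.079
Max retention: S = 1000/(18900/239) − 10 = 500/189 in (≈ 2.646 in)
Initial abstraction Ia = S/5 = (500/189)/5 = 100/189 ≈ 0.529 in
Excess rainfall: 4.870 − 0.529 = 4.341 in; P > Ia so Q > 0
Q: (82043/18900)² ÷ (132043/18900) = 6731053849/2495612700 in (≈ 2.697 in)

Q = 6731053849/2495612700 in ≈ 2.697 in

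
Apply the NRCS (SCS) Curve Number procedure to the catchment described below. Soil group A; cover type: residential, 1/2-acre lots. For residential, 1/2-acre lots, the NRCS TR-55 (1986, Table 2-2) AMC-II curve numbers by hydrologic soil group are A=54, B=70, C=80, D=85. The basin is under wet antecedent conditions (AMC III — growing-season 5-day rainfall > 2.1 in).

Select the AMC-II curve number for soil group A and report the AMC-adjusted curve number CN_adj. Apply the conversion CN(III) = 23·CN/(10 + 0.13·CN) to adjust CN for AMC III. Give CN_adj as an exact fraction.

NRCS table: residential, 1/2-acre lots, soil group A → CN(II) = 54
Adjust CN=54 to AMC III: 23·54/(10 + 0.13·54) → 1242 ÷ (851/50) = 2700/37 ≈ 72.973

CN_adj = 2700/37 ≈ 72.973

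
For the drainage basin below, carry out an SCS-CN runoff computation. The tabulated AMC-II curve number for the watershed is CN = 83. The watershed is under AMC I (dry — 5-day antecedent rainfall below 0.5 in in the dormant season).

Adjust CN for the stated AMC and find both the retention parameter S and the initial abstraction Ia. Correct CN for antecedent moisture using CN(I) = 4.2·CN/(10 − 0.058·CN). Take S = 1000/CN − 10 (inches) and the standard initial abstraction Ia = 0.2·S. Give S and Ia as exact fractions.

Adjust CN=83 to AMC I: 4.2·83/(10 − 0.058·83) → (1743/5) ÷ (2593/500) = 174300/2593 ≈ 67.219
Retention S: 1000/CN − 10 with CN=67.219 → S = 8500/1743 ≈ 4.877 in
Initial abstraction Ia = S/5 = (8500/1743)/5 = 1700/1743 ≈ 0.975 in

S = 8500/1743 in ≈ 4.877 in; Ia = 1700/1743 in ≈ 0.975 in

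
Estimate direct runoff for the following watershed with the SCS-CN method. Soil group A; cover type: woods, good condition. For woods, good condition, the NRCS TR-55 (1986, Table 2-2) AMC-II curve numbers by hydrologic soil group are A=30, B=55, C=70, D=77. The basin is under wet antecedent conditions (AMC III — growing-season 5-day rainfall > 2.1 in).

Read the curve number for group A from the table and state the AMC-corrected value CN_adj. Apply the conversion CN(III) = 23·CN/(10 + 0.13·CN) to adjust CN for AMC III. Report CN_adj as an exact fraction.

CN_adj = 6900/139 ≈ 49.640

NRCS table: woods, good condition, soil group A → CN(II) = 30
Adjust CN=30 to AMC III: 23·30/(10 + 0.13·30) → 690 ÷ (139/10) = 6900/139 ≈ 49.640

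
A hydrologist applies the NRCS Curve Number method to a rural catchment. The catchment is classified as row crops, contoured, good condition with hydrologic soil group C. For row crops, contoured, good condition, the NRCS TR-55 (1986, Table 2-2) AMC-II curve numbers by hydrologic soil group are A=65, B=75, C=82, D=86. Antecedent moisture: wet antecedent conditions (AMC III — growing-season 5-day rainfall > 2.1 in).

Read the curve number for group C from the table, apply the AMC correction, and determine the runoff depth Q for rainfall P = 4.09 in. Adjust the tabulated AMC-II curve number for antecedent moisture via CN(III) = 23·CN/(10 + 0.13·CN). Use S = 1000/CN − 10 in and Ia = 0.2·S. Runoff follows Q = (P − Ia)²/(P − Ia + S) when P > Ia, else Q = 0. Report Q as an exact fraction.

Q = 135193729969/43159884100 in ≈ 3.132 in

NRCS table: row crops, contoured, good condition, soil group C → CN(II) = 82
CN(III) from CN(II)=82: (23·82)/(10 + 0.13·82) = 94300/1033 ≈ 91.288
S = 1000/(94300/1033) − 10 = 900/943 in ≈ 0.954 in
Initial abstraction Ia = S/5 = (900/943)/5 = 180/943 ≈ 0.191 in
Excess rainfall: 4.090 − 0.191 = 3.899 in; P > Ia so Q > 0
Q = (367687/94300)²/((367687/94300) + 900/943) = (135193729969/8892490000)/(457687/94300) = 135193729969/43159884100 in ≈ 3.132 in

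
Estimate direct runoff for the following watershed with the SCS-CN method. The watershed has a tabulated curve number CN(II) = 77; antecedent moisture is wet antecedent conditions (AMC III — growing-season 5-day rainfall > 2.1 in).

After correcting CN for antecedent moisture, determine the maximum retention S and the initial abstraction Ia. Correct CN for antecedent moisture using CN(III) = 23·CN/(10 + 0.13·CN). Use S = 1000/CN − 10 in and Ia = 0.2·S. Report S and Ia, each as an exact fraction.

S = 100/77 in ≈ 1.299 in; Ia = 20/77 in ≈ 0.260 in

CN(III) from CN(II)=77: (23·77)/(10 + 0.13·77) = 7700/87 ≈ 88.506
S = 1000/(7700/87) − 10 = 100/77 in ≈ 1.299 in
Ia = 0.2S: 0.2·1.299 = 0.260 in (exactly 20/77)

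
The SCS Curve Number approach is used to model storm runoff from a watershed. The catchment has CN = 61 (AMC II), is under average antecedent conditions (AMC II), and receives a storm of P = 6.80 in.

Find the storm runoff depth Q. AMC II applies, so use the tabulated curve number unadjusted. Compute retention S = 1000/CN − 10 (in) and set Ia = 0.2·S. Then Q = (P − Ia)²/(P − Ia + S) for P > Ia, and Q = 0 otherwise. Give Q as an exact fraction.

Q = 1417928/554185 in ≈ 2.559 in

Average conditions: CN = 61 (no AMC adjustment).
Max retention: S = 1000/61 − 10 = 390/61 in (≈ 6.393 in)
Ia = 0.2·(390/61) = 78/61 in ≈ 1.279 in
Excess rainfall: 6.800 − 1.279 = 5.521 in; P > Ia so Q > 0
Q: (1684/305)² ÷ (3634/305) = 1417928/554185 in (≈ 2.559 in)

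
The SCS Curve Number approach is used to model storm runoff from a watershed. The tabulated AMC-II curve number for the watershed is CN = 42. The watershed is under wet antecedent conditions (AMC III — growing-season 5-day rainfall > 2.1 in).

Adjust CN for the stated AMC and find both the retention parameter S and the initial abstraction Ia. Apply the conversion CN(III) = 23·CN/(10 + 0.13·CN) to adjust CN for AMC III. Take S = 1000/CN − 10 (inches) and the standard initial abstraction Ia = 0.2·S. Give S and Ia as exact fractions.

S = 2900/483 in ≈ 6.004 in; Ia = 580/483 in ≈ 1.201 in

Adjust CN=42 to AMC III: 23·42/(10 + 0.13·42) → 966 ÷ (773/50) = 48300/773 ≈ 62.484
Retention S: 1000/CN − 10 with CN=62.484 → S = 2900/483 ≈ 6.004 in
Ia = 0.2·(2900/483) = 580/483 in ≈ 1.201 in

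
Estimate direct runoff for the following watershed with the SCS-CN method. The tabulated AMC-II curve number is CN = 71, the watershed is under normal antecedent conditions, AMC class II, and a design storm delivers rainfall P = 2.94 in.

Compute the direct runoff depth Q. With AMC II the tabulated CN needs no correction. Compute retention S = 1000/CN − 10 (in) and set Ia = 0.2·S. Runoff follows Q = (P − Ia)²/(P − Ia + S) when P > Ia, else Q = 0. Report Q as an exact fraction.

CN(II) = 71; AMC II needs no correction.
Max retention: S = 1000/71 − 10 = 290/71 in (≈ 4.085 in)
Ia = 0.2S: 0.2·4.085 = 0.817 in (exactly 58/71)
P − Ia = 2.940 − 0.817 = 7537/3550 ≈ 2.123 in (> 0, runoff occurs)
Runoff Q = (P−Ia)²/(P−Ia+S) = (2.123)²/(2.123+4.085) = 56806369/78231350 ≈ 0.726 in

Q = 56806369/78231350 in ≈ 0.726 in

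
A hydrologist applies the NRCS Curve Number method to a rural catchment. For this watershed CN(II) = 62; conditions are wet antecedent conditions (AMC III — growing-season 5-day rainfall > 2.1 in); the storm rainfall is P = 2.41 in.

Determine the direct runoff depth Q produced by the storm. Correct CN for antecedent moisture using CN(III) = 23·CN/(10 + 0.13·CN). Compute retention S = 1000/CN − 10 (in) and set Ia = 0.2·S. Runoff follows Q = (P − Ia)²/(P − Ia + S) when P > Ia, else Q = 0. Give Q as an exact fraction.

Q = 17911271889/23089292900 in ≈ 0.776 in

CN(III) from CN(II)=62: (23·62)/(10 + 0.13·62) = 71300/903 ≈ 78.959
S = 1000/(71300/903) − 10 = 1900/713 in ≈ 2.665 in
Ia = 0.2S: 0.2·2.665 = 0.533 in (exactly 380/713)
Excess rainfall: 2.410 − 0.533 = 1.877 in; P > Ia so Q > 0
Q: (133833/71300)² ÷ (323833/71300) = 17911271889/23089292900 in (≈ 0.776 in)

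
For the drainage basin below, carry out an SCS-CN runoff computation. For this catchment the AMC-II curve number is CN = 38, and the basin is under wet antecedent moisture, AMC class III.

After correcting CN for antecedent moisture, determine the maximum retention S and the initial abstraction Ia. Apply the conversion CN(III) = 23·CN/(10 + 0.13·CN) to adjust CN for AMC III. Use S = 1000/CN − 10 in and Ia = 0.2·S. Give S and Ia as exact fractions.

Adjust CN=38 to AMC III: 23·38/(10 + 0.13·38) → 874 ÷ (747/50) = 43700/747 ≈ 58.501
Max retention: S = 1000/(43700/747) − 10 = 3100/437 in (≈ 7.094 in)
Ia = 0.2S: 0.2·7.094 = 1.419 in (exactly 620/437)

S = 3100/437 in ≈ 7.094 in; Ia = 620/437 in ≈ 1.419 in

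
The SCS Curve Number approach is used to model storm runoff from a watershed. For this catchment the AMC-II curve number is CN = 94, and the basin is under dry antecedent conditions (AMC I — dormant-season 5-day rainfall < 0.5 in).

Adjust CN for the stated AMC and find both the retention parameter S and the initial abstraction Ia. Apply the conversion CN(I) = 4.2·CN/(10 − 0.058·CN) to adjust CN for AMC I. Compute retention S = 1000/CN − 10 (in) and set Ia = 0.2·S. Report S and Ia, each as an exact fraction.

Dry (AMC I): CN(I) = 4.2·94/(10 − 0.058·94) = (1974/5)/(1137/250) = 32900/379 ≈ 86.807
Max retention: S = 1000/(32900/379) − 10 = 500/329 in (≈ 1.520 in)
Initial abstraction Ia = S/5 = (500/329)/5 = 100/329 ≈ 0.304 in

S = 500/329 in ≈ 1.520 in; Ia = 100/329 in ≈ 0.304 in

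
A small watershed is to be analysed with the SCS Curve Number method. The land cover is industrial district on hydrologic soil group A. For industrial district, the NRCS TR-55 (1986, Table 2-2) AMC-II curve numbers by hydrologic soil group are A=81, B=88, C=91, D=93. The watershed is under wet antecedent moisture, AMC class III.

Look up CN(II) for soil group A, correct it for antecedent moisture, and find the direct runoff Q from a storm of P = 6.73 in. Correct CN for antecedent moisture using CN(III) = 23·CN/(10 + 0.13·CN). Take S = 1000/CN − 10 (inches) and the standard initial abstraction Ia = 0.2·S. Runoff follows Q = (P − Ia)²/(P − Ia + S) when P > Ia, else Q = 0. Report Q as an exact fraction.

NRCS table: industrial district, soil group A → CN(II) = 81
Wet (AMC III): CN(III) = 23·81/(10 + 0.13·81) = 1863/(2053/100) = 186300/2053 ≈ 90.745
Max retention: S = 1000/(186300/2053) − 10 = 1900/1863 in (≈ 1.020 in)
Initial abstraction Ia = S/5 = (1900/1863)/5 = 380/1863 ≈ 0.204 in
Since P=6.730 > Ia=0.204: effective rainfall P−Ia = 1215799/186300 in
Runoff Q = (P−Ia)²/(P−Ia+S) = (6.526)²/(6.526+1.020) = 1478167208401/261900353700 ≈ 5.644 in

Q = 1478167208401/261900353700 in ≈ 5.644 in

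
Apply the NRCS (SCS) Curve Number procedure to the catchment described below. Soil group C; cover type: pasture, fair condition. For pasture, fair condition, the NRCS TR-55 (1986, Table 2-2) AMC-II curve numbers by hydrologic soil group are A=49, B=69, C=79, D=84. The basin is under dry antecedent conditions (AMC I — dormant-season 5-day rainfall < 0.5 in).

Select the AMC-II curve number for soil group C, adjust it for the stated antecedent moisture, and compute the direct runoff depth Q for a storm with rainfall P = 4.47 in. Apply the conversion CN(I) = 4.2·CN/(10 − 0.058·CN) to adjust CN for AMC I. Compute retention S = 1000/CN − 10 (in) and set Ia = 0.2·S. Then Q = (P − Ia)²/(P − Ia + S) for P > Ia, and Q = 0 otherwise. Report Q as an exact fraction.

NRCS table: pasture, fair condition, soil group C → CN(II) = 79
Dry (AMC I): CN(I) = 4.2·79/(10 − 0.058·79) = (1659/5)/(2709/500) = 7900/129 ≈ 61.240
Max retention: S = 1000/(7900/129) − 10 = 500/79 in (≈ 6.329 in)
Ia = 0.2S: 0.2·6.329 = 1.266 in (exactly 100/79)
P − Ia = 4.470 − 1.266 = 25313/7900 ≈ 3.204 in (> 0, runoff occurs)
Runoff Q = (P−Ia)²/(P−Ia+S) = (3.204)²/(3.204+6.329) = 640747969/594972700 ≈ 1.077 in

Q = 640747969/594972700 in ≈ 1.077 in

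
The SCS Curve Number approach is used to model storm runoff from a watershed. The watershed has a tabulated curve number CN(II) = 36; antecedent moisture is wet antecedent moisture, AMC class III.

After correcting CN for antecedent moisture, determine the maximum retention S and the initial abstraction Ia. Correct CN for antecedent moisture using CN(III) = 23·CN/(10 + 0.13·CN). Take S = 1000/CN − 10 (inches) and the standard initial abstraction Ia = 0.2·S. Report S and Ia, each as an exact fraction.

Wet (AMC III): CN(III) = 23·36/(10 + 0.13·36) = 828/(367/25) = 20700/367 ≈ 56.403
Retention S: 1000/CN − 10 with CN=56.403 → S = 1600/207 ≈ 7.729 in
Ia = 0.2·(1600/207) = 320/207 in ≈ 1.546 in

S = 1600/207 in ≈ 7.729 in; Ia = 320/207 in ≈ 1.546 in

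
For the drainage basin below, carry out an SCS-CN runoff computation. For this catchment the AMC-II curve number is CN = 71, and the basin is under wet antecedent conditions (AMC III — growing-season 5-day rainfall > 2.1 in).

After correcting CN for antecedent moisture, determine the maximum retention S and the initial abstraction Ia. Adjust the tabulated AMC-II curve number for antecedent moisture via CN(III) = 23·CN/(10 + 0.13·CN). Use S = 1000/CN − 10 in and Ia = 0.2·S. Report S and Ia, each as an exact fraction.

Adjust CN=71 to AMC III: 23·71/(10 + 0.13·71) → 1633 ÷ (1923/100) = 163300/1923 ≈ 84.919
S = 1000/(163300/1923) − 10 = 2900/1633 in ≈ 1.776 in
Ia = 0.2S: 0.2·1.776 = 0.355 in (exactly 580/1633)

S = 2900/1633 in ≈ 1.776 in; Ia = 580/1633 in ≈ 0.355 in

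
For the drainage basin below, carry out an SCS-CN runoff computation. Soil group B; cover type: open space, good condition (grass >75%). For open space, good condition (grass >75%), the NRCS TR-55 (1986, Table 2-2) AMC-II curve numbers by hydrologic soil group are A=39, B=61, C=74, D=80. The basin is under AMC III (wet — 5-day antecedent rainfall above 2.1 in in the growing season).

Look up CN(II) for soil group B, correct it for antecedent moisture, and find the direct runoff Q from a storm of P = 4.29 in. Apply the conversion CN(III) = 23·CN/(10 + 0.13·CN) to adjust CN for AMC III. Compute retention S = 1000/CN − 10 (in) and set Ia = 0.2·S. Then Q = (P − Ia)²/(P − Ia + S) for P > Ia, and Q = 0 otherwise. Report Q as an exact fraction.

NRCS table: open space, good condition (grass >75%), soil group B → CN(II) = 61
Wet (AMC III): CN(III) = 23·61/(10 + 0.13·61) = 1403/(1793/100) = 140300/1793 ≈ 78.249
S = 1000/(140300/1793) − 10 = 3900/1403 in ≈ 2.780 in
Initial abstraction Ia = S/5 = (3900/1403)/5 = 780/1403 ≈ 0.556 in
Excess rainfall: 4.290 − 0.556 = 3.734 in; P > Ia so Q > 0
Q: (523887/140300)² ÷ (913887/140300) = 2345791357/1095883300 in (≈ 2.141 in)

Q = 2345791357/1095883300 in ≈ 2.141 in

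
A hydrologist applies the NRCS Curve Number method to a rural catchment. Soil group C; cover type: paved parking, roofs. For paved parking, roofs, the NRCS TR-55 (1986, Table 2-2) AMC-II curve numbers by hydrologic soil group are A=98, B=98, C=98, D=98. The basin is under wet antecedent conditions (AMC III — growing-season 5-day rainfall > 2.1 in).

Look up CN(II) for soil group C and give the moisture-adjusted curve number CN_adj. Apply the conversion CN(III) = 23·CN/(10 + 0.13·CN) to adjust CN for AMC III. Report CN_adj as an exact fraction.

NRCS table: paved parking, roofs, soil group C → CN(II) = 98
Wet (AMC III): CN(III) = 23·98/(10 + 0.13·98) = 2254/(1137/50) = 112700/1137 ≈ 99.120

CN_adj = 112700/1137 ≈ 99.120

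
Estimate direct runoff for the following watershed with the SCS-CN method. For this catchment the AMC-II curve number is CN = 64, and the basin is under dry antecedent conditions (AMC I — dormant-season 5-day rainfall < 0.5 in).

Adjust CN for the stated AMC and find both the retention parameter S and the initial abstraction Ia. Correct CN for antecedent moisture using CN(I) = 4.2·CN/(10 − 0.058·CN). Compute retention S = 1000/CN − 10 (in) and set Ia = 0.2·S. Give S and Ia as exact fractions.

S = 375/28 in ≈ 13.393 in; Ia = 75/28 in ≈ 2.679 in

CN(I) from CN(II)=64: (4.2·64)/(10 − 0.058·64) = 5600/131 ≈ 42.748
S = 1000/(5600/131) − 10 = 375/28 in ≈ 13.393 in
Ia = 0.2S: 0.2·13.393 = 2.679 in (exactly 75/28)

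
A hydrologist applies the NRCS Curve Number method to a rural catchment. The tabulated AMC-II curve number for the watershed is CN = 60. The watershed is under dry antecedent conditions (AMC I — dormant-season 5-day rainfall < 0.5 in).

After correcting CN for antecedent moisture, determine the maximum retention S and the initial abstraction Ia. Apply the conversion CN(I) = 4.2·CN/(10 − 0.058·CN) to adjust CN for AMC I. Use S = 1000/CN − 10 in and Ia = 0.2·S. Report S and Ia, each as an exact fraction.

CN(I) from CN(II)=60: (4.2·60)/(10 − 0.058·60) = 6300/163 ≈ 38.650
Max retention: S = 1000/(6300/163) − 10 = 1000/63 in (≈ 15.873 in)
Initial abstraction Ia = S/5 = (1000/63)/5 = 200/63 ≈ 3.175 in

S = 1000/63 in ≈ 15.873 in; Ia = 200/63 in ≈ 3.175 in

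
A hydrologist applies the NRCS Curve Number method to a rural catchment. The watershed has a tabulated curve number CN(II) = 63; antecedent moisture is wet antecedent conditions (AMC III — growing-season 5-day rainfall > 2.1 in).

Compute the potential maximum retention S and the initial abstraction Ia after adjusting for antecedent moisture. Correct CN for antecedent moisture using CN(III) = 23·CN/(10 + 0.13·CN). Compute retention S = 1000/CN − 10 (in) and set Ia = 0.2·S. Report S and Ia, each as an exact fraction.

Adjust CN=63 to AMC III: 23·63/(10 + 0.13·63) → 1449 ÷ (1819/100) = 144900/1819 ≈ 79.659
Max retention: S = 1000/(144900/1819) − 10 = 3700/1449 in (≈ 2.553 in)
Ia = 0.2·(3700/1449) = 740/1449 in ≈ 0.511 in

S = 3700/1449 in ≈ 2.553 in; Ia = 740/1449 in ≈ 0.511 in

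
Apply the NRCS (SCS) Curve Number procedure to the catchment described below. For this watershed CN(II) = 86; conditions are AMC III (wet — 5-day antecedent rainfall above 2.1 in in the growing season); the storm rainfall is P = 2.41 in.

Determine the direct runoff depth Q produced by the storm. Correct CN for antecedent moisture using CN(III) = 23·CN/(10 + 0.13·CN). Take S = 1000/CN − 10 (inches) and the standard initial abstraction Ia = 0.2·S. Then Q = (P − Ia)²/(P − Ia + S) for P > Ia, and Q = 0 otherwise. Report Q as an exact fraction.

CN(III) from CN(II)=86: (23·86)/(10 + 0.13·86) = 98900/1059 ≈ 93.390
Retention S: 1000/CN − 10 with CN=93.390 → S = 700/989 ≈ 0.708 in
Initial abstraction Ia = S/5 = (700/989)/5 = 140/989 ≈ 0.142 in
P − Ia = 2.410 − 0.142 = 224349/98900 ≈ 2.268 in (> 0, runoff occurs)
Q: (224349/98900)² ÷ (294349/98900) = 50332473801/29111116100 in (≈ 1.729 in)

Q = 50332473801/29111116100 in ≈ 1.729 in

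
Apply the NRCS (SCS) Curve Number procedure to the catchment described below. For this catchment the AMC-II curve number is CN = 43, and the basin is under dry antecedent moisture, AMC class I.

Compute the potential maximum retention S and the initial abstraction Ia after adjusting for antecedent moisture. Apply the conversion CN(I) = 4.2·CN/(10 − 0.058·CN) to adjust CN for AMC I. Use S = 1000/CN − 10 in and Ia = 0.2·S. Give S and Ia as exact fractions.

S = 9500/301 in ≈ 31.561 in; Ia = 1900/301 in ≈ 6.312 in

Dry (AMC I): CN(I) = 4.2·43/(10 − 0.058·43) = (903/5)/(3753/500) = 30100/1251 ≈ 24.061
Max retention: S = 1000/(30100/1251) − 10 = 9500/301 in (≈ 31.561 in)
Ia = 0.2·(9500/301) = 1900/301 in ≈ 6.312 in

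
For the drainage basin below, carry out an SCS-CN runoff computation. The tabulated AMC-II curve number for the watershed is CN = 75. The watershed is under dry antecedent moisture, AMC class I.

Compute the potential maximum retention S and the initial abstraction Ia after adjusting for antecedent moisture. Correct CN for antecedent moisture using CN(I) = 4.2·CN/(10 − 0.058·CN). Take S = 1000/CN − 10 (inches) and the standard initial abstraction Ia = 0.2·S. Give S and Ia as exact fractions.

S = 500/63 in ≈ 7.937 in; Ia = 100/63 in ≈ 1.587 in

CN(I) from CN(II)=75: (4.2·75)/(10 − 0.058·75) = 6300/113 ≈ 55.752
S = 1000/(6300/113) − 10 = 500/63 in ≈ 7.937 in
Initial abstraction Ia = S/5 = (500/63)/5 = 100/63 ≈ 1.587 in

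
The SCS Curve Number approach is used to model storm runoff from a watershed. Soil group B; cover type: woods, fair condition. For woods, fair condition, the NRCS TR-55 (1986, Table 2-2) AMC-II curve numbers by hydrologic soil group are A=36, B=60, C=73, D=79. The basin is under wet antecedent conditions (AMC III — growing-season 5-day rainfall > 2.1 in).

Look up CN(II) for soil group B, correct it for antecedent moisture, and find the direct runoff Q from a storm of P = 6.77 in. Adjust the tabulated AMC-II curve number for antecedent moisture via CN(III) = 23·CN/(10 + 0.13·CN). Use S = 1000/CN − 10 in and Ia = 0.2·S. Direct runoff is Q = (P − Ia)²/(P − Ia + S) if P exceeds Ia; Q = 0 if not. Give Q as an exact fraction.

Q = 1824400369/432719700 in ≈ 4.216 in

NRCS table: woods, fair condition, soil group B → CN(II) = 60
Adjust CN=60 to AMC III: 23·60/(10 + 0.13·60) → 1380 ÷ (89/5) = 6900/89 ≈ 77.528
Retention S: 1000/CN − 10 with CN=77.528 → S = 200/69 ≈ 2.899 in
Initial abstraction Ia = S/5 = (200/69)/5 = 40/69 ≈ 0.580 in
P − Ia = 6.770 − 0.580 = 42713/6900 ≈ 6.190 in (> 0, runoff occurs)
Runoff Q = (P−Ia)²/(P−Ia+S) = (6.190)²/(6.190+2.899) = 1824400369/432719700 ≈ 4.216 in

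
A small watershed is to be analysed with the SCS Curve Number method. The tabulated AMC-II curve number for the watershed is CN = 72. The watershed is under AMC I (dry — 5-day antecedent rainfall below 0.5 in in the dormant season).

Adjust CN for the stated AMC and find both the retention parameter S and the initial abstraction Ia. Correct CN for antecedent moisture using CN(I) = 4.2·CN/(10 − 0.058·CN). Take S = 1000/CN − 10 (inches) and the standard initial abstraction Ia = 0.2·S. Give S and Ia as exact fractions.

Adjust CN=72 to AMC I: 4.2·72/(10 − 0.058·72) → (1512/5) ÷ (728/125) = 675/13 ≈ 51.923
Retention S: 1000/CN − 10 with CN=51.923 → S = 250/27 ≈ 9.259 in
Initial abstraction Ia = S/5 = (250/27)/5 = 50/27 ≈ 1.852 in

S = 250/27 in ≈ 9.259 in; Ia = 50/27 in ≈ 1.852 in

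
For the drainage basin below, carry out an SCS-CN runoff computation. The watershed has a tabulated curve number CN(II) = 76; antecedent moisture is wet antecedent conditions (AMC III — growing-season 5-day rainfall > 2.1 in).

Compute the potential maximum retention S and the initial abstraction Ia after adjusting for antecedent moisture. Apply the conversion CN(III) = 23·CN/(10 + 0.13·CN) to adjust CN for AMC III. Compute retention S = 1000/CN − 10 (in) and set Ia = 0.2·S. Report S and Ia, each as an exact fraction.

S = 600/437 in ≈ 1.373 in; Ia = 120/437 in ≈ 0.275 in

CN(III) from CN(II)=76: (23·76)/(10 + 0.13·76) = 43700/497 ≈ 87.928
Max retention: S = 1000/(43700/497) − 10 = 600/437 in (≈ 1.373 in)
Ia = 0.2S: 0.2·1.373 = 0.275 in (exactly 120/437)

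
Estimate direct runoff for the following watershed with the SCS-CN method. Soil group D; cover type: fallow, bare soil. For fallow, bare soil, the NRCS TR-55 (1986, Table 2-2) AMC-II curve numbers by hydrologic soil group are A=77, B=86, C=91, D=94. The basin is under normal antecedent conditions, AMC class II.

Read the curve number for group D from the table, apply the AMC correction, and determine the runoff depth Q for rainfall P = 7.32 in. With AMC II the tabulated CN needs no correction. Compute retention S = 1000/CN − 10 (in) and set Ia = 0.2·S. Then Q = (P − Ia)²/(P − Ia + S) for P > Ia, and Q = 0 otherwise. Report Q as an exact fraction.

NRCS table: fallow, bare soil, soil group D → CN(II) = 94
AMC II — tabulated CN = 94 applies directly.
Retention S: 1000/CN − 10 with CN=94.000 → S = 30/47 ≈ 0.638 in
Ia = 0.2S: 0.2·0.638 = 0.128 in (exactly 6/47)
Since P=7.320 > Ia=0.128: effective rainfall P−Ia = 8451/1175 in
Q: (8451/1175)² ÷ (9201/1175) = 23806467/3603725 in (≈ 6.606 in)

Q = 23806467/3603725 in ≈ 6.606 in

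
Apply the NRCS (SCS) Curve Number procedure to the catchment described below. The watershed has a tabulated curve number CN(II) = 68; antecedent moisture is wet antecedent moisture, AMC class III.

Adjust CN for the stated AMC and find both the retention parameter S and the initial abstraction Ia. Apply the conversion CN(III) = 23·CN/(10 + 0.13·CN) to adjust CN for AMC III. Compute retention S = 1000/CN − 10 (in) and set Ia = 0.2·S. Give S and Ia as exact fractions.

Wet (AMC III): CN(III) = 23·68/(10 + 0.13·68) = 1564/(471/25) = 39100/471 ≈ 83.015
Retention S: 1000/CN − 10 with CN=83.015 → S = 800/391 ≈ 2.046 in
Initial abstraction Ia = S/5 = (800/391)/5 = 160/391 ≈ 0.409 in

S = 800/391 in ≈ 2.046 in; Ia = 160/391 in ≈ 0.409 in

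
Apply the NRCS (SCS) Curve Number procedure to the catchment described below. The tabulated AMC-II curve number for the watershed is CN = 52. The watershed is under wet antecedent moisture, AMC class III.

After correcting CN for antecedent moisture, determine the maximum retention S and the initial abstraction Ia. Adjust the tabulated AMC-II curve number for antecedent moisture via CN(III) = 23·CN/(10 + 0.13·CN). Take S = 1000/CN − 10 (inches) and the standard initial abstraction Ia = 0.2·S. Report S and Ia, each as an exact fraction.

Wet (AMC III): CN(III) = 23·52/(10 + 0.13·52) = 1196/(419/25) = 29900/419 ≈ 71.360
S = 1000/(29900/419) − 10 = 1200/299 in ≈ 4.013 in
Ia = 0.2·(1200/299) = 240/299 in ≈ 0.803 in

S = 1200/299 in ≈ 4.013 in; Ia = 240/299 in ≈ 0.803 in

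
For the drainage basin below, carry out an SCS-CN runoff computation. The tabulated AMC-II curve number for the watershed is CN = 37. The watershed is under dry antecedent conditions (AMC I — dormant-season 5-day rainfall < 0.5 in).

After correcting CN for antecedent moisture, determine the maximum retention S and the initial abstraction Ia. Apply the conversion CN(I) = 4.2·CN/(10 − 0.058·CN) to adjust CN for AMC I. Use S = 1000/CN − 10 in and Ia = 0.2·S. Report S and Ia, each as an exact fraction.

CN(I) from CN(II)=37: (4.2·37)/(10 − 0.058·37) = 3700/187 ≈ 19.786
Max retention: S = 1000/(3700/187) − 10 = 1500/37 in (≈ 40.541 in)
Ia = 0.2S: 0.2·40.541 = 8.108 in (exactly 300/37)

S = 1500/37 in ≈ 40.541 in; Ia = 300/37 in ≈ 8.108 in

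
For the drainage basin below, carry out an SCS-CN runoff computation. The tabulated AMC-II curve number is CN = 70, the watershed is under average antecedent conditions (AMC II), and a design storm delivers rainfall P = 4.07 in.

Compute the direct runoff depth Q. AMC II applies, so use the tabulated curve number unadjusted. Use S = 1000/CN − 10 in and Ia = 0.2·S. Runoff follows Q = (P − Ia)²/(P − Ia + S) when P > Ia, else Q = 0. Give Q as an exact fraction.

CN(II) = 70; AMC II needs no correction.
Max retention: S = 1000/70 − 10 = 30/7 in (≈ 4.286 in)
Ia = 0.2·(30/7) = 6/7 in ≈ 0.857 in
P − Ia = 4.070 − 0.857 = 2249/700 ≈ 3.213 in (> 0, runoff occurs)
Q = (2249/700)²/((2249/700) + 30/7) = (5058001/490000)/(5249/700) = 5058001/3674300 in ≈ 1.377 in

Q = 5058001/3674300 in ≈ 1.377 in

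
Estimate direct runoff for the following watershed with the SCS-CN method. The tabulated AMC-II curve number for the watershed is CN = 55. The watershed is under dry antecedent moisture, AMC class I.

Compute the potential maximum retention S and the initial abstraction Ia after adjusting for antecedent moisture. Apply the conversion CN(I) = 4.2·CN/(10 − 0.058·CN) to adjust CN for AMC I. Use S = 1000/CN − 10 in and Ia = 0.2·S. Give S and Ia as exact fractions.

S = 1500/77 in ≈ 19.481 in; Ia = 300/77 in ≈ 3.896 in

Dry (AMC I): CN(I) = 4.2·55/(10 − 0.058·55) = 231/(681/100) = 7700/227 ≈ 33.921
S = 1000/(7700/227) − 10 = 1500/77 in ≈ 19.481 in
Ia = 0.2S: 0.2·19.481 = 3.896 in (exactly 300/77)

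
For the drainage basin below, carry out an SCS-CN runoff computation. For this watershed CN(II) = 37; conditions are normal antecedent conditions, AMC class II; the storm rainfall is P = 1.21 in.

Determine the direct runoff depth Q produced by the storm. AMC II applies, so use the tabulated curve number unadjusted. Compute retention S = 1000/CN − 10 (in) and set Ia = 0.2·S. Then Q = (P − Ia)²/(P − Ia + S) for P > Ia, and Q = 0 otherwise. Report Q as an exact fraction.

Q = 0 in ≈ 0.000 in

Average conditions: CN = 37 (no AMC adjustment).
Retention S: 1000/CN − 10 with CN=37.000 → S = 630/37 ≈ 17.027 in
Initial abstraction Ia = S/5 = (630/37)/5 = 126/37 ≈ 3.405 in
P = 1.210 ≤ Ia = 3.405 in: entire storm abstracted, Q = 0.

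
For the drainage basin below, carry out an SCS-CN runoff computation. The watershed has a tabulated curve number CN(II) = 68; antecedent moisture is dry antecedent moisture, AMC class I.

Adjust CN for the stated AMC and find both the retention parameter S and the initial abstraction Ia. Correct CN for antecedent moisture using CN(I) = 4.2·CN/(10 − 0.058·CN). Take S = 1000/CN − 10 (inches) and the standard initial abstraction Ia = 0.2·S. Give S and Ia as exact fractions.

Dry (AMC I): CN(I) = 4.2·68/(10 − 0.058·68) = (1428/5)/(757/125) = 35700/757 ≈ 47.160
Retention S: 1000/CN − 10 with CN=47.160 → S = 4000/357 ≈ 11.204 in
Ia = 0.2S: 0.2·11.204 = 2.241 in (exactly 800/357)

S = 4000/357 in ≈ 11.204 in; Ia = 800/357 in ≈ 2.241 in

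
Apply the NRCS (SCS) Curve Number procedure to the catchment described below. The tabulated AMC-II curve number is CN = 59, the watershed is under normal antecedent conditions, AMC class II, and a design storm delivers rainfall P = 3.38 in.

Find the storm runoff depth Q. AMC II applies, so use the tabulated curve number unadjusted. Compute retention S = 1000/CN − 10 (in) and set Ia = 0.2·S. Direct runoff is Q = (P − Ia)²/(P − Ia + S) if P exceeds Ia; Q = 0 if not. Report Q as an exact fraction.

Q = 34468641/77794450 in ≈ 0.443 in

AMC II — tabulated CN = 59 applies directly.
Retention S: 1000/CN − 10 with CN=59.000 → S = 410/59 ≈ 6.949 in
Initial abstraction Ia = S/5 = (410/59)/5 = 82/59 ≈ 1.390 in
Since P=3.380 > Ia=1.390: effective rainfall P−Ia = 5871/2950 in
Q: (5871/2950)² ÷ (26371/2950) = 34468641/77794450 in (≈ 0.443 in)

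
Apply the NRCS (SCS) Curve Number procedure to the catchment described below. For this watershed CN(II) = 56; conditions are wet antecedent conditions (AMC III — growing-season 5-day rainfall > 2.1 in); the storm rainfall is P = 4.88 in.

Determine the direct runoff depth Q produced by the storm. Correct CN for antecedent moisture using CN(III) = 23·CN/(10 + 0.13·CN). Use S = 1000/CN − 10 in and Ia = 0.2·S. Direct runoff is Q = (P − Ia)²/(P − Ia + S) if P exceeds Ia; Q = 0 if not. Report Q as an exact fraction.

Wet (AMC III): CN(III) = 23·56/(10 + 0.13·56) = 1288/(432/25) = 4025/54 ≈ 74.537
S = 1000/(4025/54) − 10 = 550/161 in ≈ 3.416 in
Ia = 0.2S: 0.2·3.416 = 0.683 in (exactly 110/161)
Excess rainfall: 4.880 − 0.683 = 4.197 in; P > Ia so Q > 0
Q: (16892/4025)² ÷ (30642/4025) = 142669832/61667025 in (≈ 2.314 in)

Q = 142669832/61667025 in ≈ 2.314 in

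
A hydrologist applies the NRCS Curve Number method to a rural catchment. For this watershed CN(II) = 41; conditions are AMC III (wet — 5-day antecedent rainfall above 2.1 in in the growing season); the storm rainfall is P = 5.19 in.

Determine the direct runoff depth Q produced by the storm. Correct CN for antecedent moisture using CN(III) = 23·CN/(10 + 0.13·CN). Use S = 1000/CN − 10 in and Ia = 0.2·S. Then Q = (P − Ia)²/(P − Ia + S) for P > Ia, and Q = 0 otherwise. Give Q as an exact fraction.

Q = 137950587889/90661623100 in ≈ 1.522 in

Wet (AMC III): CN(III) = 23·41/(10 + 0.13·41) = 943/(1533/100) = 94300/1533 ≈ 61.513
Max retention: S = 1000/(94300/1533) − 10 = 5900/943 in (≈ 6.257 in)
Ia = 0.2·(5900/943) = 1180/943 in ≈ 1.251 in
Since P=5.190 > Ia=1.251: effective rainfall P−Ia = 371417/94300 in
Q = (371417/94300)²/((371417/94300) + 5900/943) = (137950587889/8892490000)/(961417/94300) = 137950587889/90661623100 in ≈ 1.522 in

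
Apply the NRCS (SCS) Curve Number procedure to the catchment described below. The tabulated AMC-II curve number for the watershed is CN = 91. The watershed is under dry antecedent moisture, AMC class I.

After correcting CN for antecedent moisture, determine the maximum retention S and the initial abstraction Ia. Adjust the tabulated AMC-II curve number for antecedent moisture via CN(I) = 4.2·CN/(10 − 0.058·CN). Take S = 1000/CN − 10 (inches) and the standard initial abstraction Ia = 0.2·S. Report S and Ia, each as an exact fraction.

S = 1500/637 in ≈ 2.355 in; Ia = 300/637 in ≈ 0.471 in

Dry (AMC I): CN(I) = 4.2·91/(10 − 0.058·91) = (1911/5)/(2361/500) = 63700/787 ≈ 80.940
Retention S: 1000/CN − 10 with CN=80.940 → S = 1500/637 ≈ 2.355 in
Ia = 0.2·(1500/637) = 300/637 in ≈ 0.471 in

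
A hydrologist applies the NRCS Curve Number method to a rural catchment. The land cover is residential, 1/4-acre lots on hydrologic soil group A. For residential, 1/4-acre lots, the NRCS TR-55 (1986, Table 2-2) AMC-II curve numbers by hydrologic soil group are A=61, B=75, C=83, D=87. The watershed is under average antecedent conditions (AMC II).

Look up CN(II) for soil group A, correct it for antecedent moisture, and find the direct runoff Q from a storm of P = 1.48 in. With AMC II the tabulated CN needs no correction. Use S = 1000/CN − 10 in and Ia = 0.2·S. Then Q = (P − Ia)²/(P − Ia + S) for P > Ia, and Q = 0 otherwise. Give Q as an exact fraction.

NRCS table: residential, 1/4-acre lots, soil group A → CN(II) = 61
AMC II — tabulated CN = 61 applies directly.
Retention S: 1000/CN − 10 with CN=61.000 → S = 390/61 ≈ 6.393 in
Ia = 0.2·(390/61) = 78/61 in ≈ 1.279 in
Since P=1.480 > Ia=1.279: effective rainfall P−Ia = 307/1525 in
Q = (307/1525)²/((307/1525) + 390/61) = (94249/2325625)/(10057/1525) = 94249/15336925 in ≈ 0.006 in

Q = 94249/15336925 in ≈ 0.006 in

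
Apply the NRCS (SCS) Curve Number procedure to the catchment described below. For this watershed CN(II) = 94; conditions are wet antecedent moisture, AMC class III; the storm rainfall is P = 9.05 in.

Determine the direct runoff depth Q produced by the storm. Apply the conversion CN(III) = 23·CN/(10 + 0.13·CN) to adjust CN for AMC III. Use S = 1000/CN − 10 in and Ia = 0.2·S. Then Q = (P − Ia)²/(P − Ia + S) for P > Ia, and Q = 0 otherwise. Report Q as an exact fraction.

Q = 37815080521/4333966820 in ≈ 8.725 in

Adjust CN=94 to AMC III: 23·94/(10 + 0.13·94) → 2162 ÷ (1111/50) = 108100/1111 ≈ 97.300
Retention S: 1000/CN − 10 with CN=97.300 → S = 300/1081 ≈ 0.278 in
Ia = 0.2S: 0.2·0.278 = 0.056 in (exactly 60/1081)
P − Ia = 9.050 − 0.056 = 194461/21620 ≈ 8.994 in (> 0, runoff occurs)
Runoff Q = (P−Ia)²/(P−Ia+S) = (8.994)²/(8.994+0.278) = 37815080521/4333966820 ≈ 8.725 in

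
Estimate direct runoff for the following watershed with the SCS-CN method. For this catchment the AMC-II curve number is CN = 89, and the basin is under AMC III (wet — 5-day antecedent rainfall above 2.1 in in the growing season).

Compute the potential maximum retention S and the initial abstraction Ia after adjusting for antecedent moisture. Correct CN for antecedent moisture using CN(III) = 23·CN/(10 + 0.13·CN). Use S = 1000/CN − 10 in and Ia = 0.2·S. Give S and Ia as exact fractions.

S = 1100/2047 in ≈ 0.537 in; Ia = 220/2047 in ≈ 0.107 in

CN(III) from CN(II)=89: (23·89)/(10 + 0.13·89) = 204700/2157 ≈ 94.900
S = 1000/(204700/2157) − 10 = 1100/2047 in ≈ 0.537 in
Ia = 0.2S: 0.2·0.537 = 0.107 in (exactly 220/2047)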